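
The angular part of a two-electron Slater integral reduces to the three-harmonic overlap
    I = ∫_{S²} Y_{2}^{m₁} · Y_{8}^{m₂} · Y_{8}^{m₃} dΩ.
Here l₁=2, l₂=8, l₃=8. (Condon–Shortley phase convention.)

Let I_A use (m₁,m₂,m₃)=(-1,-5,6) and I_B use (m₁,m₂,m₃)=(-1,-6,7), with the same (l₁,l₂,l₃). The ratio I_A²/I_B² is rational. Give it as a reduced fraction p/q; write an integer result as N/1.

Shared (l₁,l₂,l₃)=(2,8,8): N and (l;000)² cancel in I_A²/I_B².
A: Δ = 2!·2!·14!/19! = 1/348840; Racah Σ t=1..2: t=1:−1/1916006400 t=2:+1/12454041600 = -1/2264371200; ⇒ 3j(2 8 8; -1 -5 6)² = 847/38760, sgn -1
B: Δ = 2!·2!·14!/19! = 1/348840; Racah Σ t=1..2: t=1:−1/12454041600 t=2:+1/174356582400 = -1/13412044800; ⇒ 3j(2 8 8; -1 -6 7)² = 169/7752, sgn +1
I_A²/I_B² = (847/38760)/(169/7752) = 847/845

847/845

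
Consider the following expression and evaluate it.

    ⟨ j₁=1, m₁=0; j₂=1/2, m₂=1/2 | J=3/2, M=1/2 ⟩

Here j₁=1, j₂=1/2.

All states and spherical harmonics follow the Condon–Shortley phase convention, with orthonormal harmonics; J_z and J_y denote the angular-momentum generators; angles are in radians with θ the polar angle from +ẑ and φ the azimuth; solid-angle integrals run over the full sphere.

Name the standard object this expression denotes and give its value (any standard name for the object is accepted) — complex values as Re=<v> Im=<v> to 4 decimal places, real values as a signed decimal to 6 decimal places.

This is a Clebsch–Gordan (vector-coupling) coefficient.
j₁+j₂−J=0  J+j₁−j₂=2  J−j₁+j₂=1  j₁+j₂+J+1=4
(j₁±m₁, j₂±m₂, J±M) = (1,1,1,0,2,1)
P² = 2/3
sum k=0..0:
  [0] +1/1 = 1
S = 1
C² = P²·S² = 2/3 ; C = +0.816497

Clebsch–Gordan coefficient, +√(2/3) ≈ +0.816497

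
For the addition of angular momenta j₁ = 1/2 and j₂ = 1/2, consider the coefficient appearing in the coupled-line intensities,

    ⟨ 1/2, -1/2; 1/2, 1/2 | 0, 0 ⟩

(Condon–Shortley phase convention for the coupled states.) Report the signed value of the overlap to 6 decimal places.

−√(1/2) ≈ -0.707107

triangle: 1!×0!×0!/2! = 1/2
(j±m)!: 0!×1!×1!×0!×0!×0! = 1
prefactor² = (2J+1)×Δ×N² = 1/2
  k=1: −1/(1!×0!×0!×0!×0!×0!) = -1
Σ = -1  ⇒  CG² = 1/2×(-1)² = 1/2
CG = −√(1/2) = -0.707107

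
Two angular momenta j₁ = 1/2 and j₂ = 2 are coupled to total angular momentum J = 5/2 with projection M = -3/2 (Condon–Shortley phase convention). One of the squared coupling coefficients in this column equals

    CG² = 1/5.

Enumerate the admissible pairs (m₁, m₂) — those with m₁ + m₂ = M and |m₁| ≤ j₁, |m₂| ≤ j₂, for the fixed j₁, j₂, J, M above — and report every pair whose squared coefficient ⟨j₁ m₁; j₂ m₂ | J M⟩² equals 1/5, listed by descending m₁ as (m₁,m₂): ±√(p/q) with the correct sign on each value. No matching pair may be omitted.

Admissible pairs with m₁+m₂ = M = -3/2: (-1/2,-1), (1/2,-2)
  (m₁,m₂)=(1/2,-2): CG² = 1/5, CG = +√(1/5)   ← matches the target
  (m₁,m₂)=(-1/2,-1): CG² = 4/5, CG = +√(4/5)
Pairs with CG² = 1/5: (1/2,-2): +√(1/5)

(1/2,-2): +√(1/5)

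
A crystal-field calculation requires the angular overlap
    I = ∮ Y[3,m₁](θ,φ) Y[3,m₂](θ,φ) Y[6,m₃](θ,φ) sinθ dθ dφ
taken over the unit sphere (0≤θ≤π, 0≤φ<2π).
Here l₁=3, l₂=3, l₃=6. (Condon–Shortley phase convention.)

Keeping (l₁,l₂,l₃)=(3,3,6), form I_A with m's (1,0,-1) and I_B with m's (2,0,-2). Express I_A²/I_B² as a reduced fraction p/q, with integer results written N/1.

Shared (l₁,l₂,l₃)=(3,3,6): N and (l;000)² cancel in I_A²/I_B².
A: Δ = 0!·6!·6!/13! = 1/12012; Racah Σ t=0..0: t=0:+1/1728 = 1/1728; ⇒ 3j(3 3 6; 1 0 -1)² = 25/858, sgn -1
B: Δ = 0!·6!·6!/13! = 1/12012; Racah Σ t=0..0: t=0:+1/4320 = 1/4320; ⇒ 3j(3 3 6; 2 0 -2)² = 8/429, sgn +1
I_A²/I_B² = (25/858)/(8/429) = 25/16

25/16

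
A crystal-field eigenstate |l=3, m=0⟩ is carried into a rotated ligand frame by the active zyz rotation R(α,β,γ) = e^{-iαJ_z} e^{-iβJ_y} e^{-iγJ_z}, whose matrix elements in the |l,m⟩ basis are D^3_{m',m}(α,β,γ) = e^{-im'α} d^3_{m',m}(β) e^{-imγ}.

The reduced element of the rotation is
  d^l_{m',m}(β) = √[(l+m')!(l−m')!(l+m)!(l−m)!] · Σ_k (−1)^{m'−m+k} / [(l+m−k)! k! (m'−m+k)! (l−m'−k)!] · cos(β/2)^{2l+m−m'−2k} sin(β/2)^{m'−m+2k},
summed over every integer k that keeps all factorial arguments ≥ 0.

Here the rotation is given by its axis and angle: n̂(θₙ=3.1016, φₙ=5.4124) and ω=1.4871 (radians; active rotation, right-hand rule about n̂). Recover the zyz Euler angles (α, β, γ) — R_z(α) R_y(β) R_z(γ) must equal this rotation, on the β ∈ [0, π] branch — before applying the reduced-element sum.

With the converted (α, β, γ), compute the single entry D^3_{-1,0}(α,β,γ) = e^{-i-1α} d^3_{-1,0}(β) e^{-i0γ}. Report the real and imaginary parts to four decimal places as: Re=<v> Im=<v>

Re=-0.0933 Im=0.0040

Axis–angle → zyz. n̂ = (sinθₙcosφₙ, sinθₙsinφₙ, cosθₙ) = (+0.025757, -0.030580, -0.999200), ω = 1.4871.
R = I cosω + sinω [n̂]ₓ + (1−cosω) n̂n̂ᵀ gives
  R = [+0.084207, +0.994981, -0.054058; -0.996425, +0.084456, +0.002334; +0.006887, +0.053668, +0.998535]
β = atan2(√(R₁₃²+R₂₃²), R₃₃) = 0.054135; α = atan2(R₂₃, R₁₃) mod 2π = 3.098452; γ = atan2(R₃₂, −R₃₁) mod 2π = 1.698430
First d^3_{-1,0}(β=0.0541), then the phase factors e^{-i(-1)α} and e^{-i(0)γ}:
With c≡cos(β/2)=0.999634 and s≡sin(β/2)=0.027064, N=[2·24·6·6]^{1/2}=41.569219
The bounds max(0,m−m')=1 and min(l+m,l−m')=3 give 3 terms
  k=1: (−1)^0·41.5692/(12)·0.9996^5·0.0271^1 = +0.093581
  k=2: (−1)^1·41.5692/(4)·0.9996^3·0.0271^3 = -0.000206
  k=3: (−1)^2·41.5692/(12)·0.9996^1·0.0271^5 = +0.000000
d^3_{-1,0}(0.0541) = +0.093581 -0.000206 +0.000000 = +0.093375
Attach z-rotation phases: D = e^{-i(-1)(3.0985)}·(+0.093375)·e^{-i(0)(1.6984)} = -0.093288+0.004027i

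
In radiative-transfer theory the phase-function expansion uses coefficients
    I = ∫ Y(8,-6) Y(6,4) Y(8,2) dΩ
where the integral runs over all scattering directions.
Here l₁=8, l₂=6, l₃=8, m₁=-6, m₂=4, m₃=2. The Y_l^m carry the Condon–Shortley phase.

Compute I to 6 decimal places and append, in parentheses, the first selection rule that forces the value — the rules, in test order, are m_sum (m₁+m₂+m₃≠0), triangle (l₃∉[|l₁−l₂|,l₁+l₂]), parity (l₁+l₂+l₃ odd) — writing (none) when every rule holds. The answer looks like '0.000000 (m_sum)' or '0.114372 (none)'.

Checks pass: Σm=0; 22 even; l₃=8∈[2,14].
(2·8+1)(2·6+1)(2·8+1) = 3757
Δ: 6! 10! 6! / 23! → 1/13742520792
sum: t=0:+1/41803776000 t=1:−1/435456000 t=2:+1/39813120 t=3:−1/18662400 t=4:+1/39813120 t=5:−1/435456000 t=6:+1/41803776000 = -11/1393459200
3j²(8 6 8; 0 0 0) = Δ·Π!·Σ² = 600/96577  (sign -1)
sum: t=4:+1/125411328000 t=5:−1/5225472000 t=6:+1/2786918400 = 11/62705664000
3j²(8 6 8; -6 4 2) = Δ·Π!·Σ² = 55/7429  (sign +1)
combine: 4πI² = 3757·600/96577·55/7429 = 33000/190969
take √, sign -1: I = -0.11726559
No selection rule forces the value: the integral is nonzero (none).

-0.117266 (none)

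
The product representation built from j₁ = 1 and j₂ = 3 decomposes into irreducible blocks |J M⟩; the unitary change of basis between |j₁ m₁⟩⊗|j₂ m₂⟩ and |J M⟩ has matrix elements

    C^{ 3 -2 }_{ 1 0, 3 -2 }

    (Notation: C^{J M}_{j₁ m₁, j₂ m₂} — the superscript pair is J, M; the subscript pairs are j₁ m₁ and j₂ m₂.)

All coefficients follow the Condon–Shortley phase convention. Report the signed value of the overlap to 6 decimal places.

+0.577350  (= +√(1/3))

√[7·1!1!5!/8! · 1!1!1!5!1!5!] = √(300)
  +(−1)^0/∏(0,1,1,1,0,4)! = 1/24  (running 1/24)
  +(−1)^1/∏(1,0,0,0,1,5)! = -1/120  (running 1/30)
⟨..|..⟩ = √(300)·(1/30) = +0.577350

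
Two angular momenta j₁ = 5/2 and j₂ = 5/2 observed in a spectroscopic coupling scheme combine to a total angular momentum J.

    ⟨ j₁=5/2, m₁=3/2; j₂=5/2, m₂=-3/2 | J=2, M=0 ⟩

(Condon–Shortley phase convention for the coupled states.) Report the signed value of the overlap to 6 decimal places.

+√(1/84) ≈ +0.109109

triangle: 3!·2!·2!/8! = 24/40320
(j±m)!: 4!·1!·1!·4!·2!·2! = 2304
prefactor² = (2J+1)·Δ·N² = 48/7
  k=0: +1/(0!·3!·1!·1!·1!·1!) = 1/6
  k=1: −1/(1!·2!·0!·0!·2!·2!) = -1/8
Σ = 1/24  ⇒  CG² = 48/7·(1/24)² = 1/84
CG = +√(1/84) = +0.109109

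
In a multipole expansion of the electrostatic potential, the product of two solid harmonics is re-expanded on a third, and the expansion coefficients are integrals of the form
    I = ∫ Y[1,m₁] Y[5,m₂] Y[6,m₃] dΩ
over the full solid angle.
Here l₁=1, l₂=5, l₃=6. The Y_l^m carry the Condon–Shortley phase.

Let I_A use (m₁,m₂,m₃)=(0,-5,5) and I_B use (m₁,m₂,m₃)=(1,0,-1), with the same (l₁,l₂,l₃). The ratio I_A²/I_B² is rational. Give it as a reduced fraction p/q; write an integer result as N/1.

11/21

Shared (l₁,l₂,l₃)=(1,5,6): N and (l;000)² cancel in I_A²/I_B².
A: Δ = 0!·2!·10!/13! = 1/858; Racah Σ t=0..0: t=0:+1/3628800 = 1/3628800; ⇒ 3j(1 5 6; 0 -5 5)² = 1/78, sgn -1
B: Δ = 0!·2!·10!/13! = 1/858; Racah Σ t=0..0: t=0:+1/28800 = 1/28800; ⇒ 3j(1 5 6; 1 0 -1)² = 7/286, sgn -1
I_A²/I_B² = (1/78)/(7/286) = 11/21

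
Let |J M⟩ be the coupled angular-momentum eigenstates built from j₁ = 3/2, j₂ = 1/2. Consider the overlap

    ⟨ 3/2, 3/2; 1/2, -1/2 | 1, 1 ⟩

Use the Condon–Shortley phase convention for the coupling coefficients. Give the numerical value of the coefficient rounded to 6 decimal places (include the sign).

+0.866025  (= +√(3/4))

j₁+j₂−J=1  J+j₁−j₂=2  J−j₁+j₂=0  j₁+j₂+J+1=4
(j₁±m₁, j₂±m₂, J±M) = (3,0,0,1,2,0)
P² = 3
sum k=0..0:
  [0] +1/2 = 1/2
S = 1/2
C² = P²·S² = 3/4 ; C = +0.866025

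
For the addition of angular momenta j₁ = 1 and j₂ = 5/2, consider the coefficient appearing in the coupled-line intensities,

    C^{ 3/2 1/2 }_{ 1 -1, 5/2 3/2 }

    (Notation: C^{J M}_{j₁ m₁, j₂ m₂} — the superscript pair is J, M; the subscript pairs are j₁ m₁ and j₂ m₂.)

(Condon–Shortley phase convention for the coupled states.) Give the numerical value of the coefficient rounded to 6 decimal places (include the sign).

j₁+j₂−J=2  J+j₁−j₂=0  J−j₁+j₂=3  j₁+j₂+J+1=6
(j₁±m₁, j₂±m₂, J±M) = (0,2,4,1,2,1)
P² = 32/5
sum k=2..2:
  [2] +1/4 = 1/4
S = 1/4
C² = P²·S² = 2/5 ; C = +0.632456

+0.632456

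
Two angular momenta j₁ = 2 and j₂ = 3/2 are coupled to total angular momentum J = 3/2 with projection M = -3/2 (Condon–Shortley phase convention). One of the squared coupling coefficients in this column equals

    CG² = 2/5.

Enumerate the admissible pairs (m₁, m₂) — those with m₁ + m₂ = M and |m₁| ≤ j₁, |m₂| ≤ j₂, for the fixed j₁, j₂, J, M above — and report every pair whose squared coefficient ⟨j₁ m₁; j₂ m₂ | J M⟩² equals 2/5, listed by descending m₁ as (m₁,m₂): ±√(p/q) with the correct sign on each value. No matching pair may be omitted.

(-1,-1/2): −√(2/5); (-2,1/2): +√(2/5)

Admissible pairs with m₁+m₂ = M = -3/2: (-2,1/2), (-1,-1/2), (0,-3/2)
  (m₁,m₂)=(0,-3/2): CG² = 1/5, CG = +√(1/5)
  (m₁,m₂)=(-1,-1/2): CG² = 2/5, CG = −√(2/5)   ← matches the target
  (m₁,m₂)=(-2,1/2): CG² = 2/5, CG = +√(2/5)   ← matches the target
Pairs with CG² = 2/5: (-1,-1/2): −√(2/5); (-2,1/2): +√(2/5)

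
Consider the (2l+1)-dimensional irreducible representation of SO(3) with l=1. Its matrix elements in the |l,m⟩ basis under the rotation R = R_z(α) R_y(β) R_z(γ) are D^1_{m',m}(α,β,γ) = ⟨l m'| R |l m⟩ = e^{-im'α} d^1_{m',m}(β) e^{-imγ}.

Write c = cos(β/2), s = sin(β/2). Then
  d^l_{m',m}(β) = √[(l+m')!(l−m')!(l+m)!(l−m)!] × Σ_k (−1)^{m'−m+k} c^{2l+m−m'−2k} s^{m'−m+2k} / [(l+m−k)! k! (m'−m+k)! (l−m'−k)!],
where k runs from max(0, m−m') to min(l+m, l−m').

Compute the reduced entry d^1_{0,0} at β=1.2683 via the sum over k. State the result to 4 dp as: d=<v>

d^1_{0,0}(β=1.2683) via the finite sum:
c=cos(1.268300/2)=0.805576, s=sin(1.268300/2)=0.592493; N=√[1·1·1·1]=1.000000
Admissible k: 0..1 (factorial args all ≥0)
  k=0: (−1)^0·1.0000/(1)·0.8056^2·0.5925^0 = +0.648952
  k=1: (−1)^1·1.0000/(1)·0.8056^0·0.5925^2 = -0.351048
d^1_{0,0}(1.2683) = +0.648952 -0.351048 = +0.297904

d=0.2979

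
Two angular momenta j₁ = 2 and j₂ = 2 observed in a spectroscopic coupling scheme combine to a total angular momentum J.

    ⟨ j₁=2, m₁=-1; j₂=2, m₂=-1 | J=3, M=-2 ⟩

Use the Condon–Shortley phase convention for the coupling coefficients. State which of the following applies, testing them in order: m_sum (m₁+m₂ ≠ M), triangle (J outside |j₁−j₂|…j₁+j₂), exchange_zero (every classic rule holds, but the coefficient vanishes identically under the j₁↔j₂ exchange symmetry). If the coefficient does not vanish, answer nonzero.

exchange_zero

m-sum: m₁+m₂ = -1+(-1) = -2, M = -2  ✓
triangle: |j₁−j₂| = 0 ≤ J = 3 ≤ j₁+j₂ = 4  ✓
exchange: j₁=j₂ and m₁=m₂, and (−1)^(j₁+j₂−J) = (−1)^1 = −1 forces ⟨j₁m₁;j₂m₂|JM⟩ = −⟨j₂m₂;j₁m₁|JM⟩ = −⟨j₁m₁;j₂m₂|JM⟩ ⇒ the coefficient vanishes identically
Racah sum check: Σ_k collapses to 0 ⇒ CG = 0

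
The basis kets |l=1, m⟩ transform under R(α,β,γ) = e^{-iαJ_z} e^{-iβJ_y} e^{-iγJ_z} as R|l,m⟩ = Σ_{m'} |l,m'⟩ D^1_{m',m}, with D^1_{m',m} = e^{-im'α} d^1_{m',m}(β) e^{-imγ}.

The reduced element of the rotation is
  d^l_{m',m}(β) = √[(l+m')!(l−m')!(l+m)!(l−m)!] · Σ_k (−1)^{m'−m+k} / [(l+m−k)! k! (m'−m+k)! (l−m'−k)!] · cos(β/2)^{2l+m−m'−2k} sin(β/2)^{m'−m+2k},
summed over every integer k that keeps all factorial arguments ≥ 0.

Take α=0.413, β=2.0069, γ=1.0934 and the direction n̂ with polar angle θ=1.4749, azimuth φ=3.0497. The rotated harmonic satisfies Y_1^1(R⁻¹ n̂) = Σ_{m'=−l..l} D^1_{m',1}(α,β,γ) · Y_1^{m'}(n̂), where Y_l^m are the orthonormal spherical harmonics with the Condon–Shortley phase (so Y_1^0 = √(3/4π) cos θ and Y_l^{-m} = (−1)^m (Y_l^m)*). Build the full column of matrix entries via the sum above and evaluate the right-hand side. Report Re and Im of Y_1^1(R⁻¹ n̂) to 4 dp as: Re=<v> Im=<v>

Need the full column D^1_{m',1} for m'=−1..1 at α=0.4130, β=2.0069, γ=1.0934.
cos(β/2)=0.537396, sin(β/2)=0.843330
d^1_{-1,1}: single k=2 term ⇒ +0.711206;  D = +0.552835-0.447422i
d^1_{0,1}: single k=1 term ⇒ +0.640925;  D = +0.294484-0.569266i
d^1_{1,1}: single k=0 term ⇒ +0.288794;  D = +0.018584-0.288196i
Y_1^{m'}(θ=1.4749,φ=3.0497) and Σ D·Y over m':
  (+0.5528-0.4474i)·(-0.3425-0.0316i)  (+0.2945-0.5693i)·(+0.0468+0.0000i)  (+0.0186-0.2882i)·(+0.3425-0.0316i)
Y_1^1(R⁻¹ n̂) = -0.192395+0.009863i

Re=-0.1924 Im=0.0099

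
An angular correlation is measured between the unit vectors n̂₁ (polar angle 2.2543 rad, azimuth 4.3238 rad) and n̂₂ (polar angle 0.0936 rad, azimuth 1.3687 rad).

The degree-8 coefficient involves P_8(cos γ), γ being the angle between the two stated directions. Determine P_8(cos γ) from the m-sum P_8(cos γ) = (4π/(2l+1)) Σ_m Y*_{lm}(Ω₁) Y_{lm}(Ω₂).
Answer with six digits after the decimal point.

0.306744

Summing Y*_{l m}(θ₁,φ₁)·Y_{l m}(θ₂,φ₂) over m ∈ [−8, 8]; prefactor 4π/(2·8+1) = 0.739198:
  m=-8: Y*=(-0.067295, -0.002214)  Y=(-0.000000, 0.000000)  product (0.000000, -0.000000)
  m=-7: Y*=(-0.089740, 0.200162)  Y=(-0.000000, 0.000000)  product (0.000000, -0.000000)
  m=-6: Y*=(0.280949, 0.295159)  Y=(-0.000001, -0.000003)  product (0.000001, -0.000001)
  m=-5: Y*=(0.399777, -0.156048)  Y=(0.000058, -0.000036)  product (0.000018, -0.000024)
  m=-4: Y*=(0.001948, -0.118479)  Y=(0.000697, 0.000730)  product (0.000088, -0.000081)
  m=-3: Y*=(0.275584, 0.118152)  Y=(-0.006291, 0.009072)  product (-0.002806, 0.001757)
  m=-2: Y*=(0.209124, -0.205714)  Y=(-0.078971, -0.033779)  product (-0.023464, 0.009181)
  m=-1: Y*=(0.067034, 0.163734)  Y=(0.085653, -0.418035)  product (0.074188, -0.013998)
  m=+0: Y*=(0.323207, -0.000000)  Y=(0.986730, 0.000000)  product (0.318918, 0.000000)
  m=+1: Y*=(-0.067034, 0.163734)  Y=(-0.085653, -0.418035)  product (0.074188, 0.013998)
  m=+2: Y*=(0.209124, 0.205714)  Y=(-0.078971, 0.033779)  product (-0.023464, -0.009181)
  m=+3: Y*=(-0.275584, 0.118152)  Y=(0.006291, 0.009072)  product (-0.002806, -0.001757)
  m=+4: Y*=(0.001948, 0.118479)  Y=(0.000697, -0.000730)  product (0.000088, 0.000081)
  m=+5: Y*=(-0.399777, -0.156048)  Y=(-0.000058, -0.000036)  product (0.000018, 0.000024)
  m=+6: Y*=(0.280949, -0.295159)  Y=(-0.000001, 0.000003)  product (0.000001, 0.000001)
  m=+7: Y*=(0.089740, 0.200162)  Y=(0.000000, 0.000000)  product (0.000000, 0.000000)
  m=+8: Y*=(-0.067295, 0.002214)  Y=(-0.000000, -0.000000)  product (0.000000, 0.000000)
Accumulated sum (0.414968, -0.000000); after 4π/(2l+1) scaling, (0.306744, -0.000000) ⇒ P_8 = 0.306744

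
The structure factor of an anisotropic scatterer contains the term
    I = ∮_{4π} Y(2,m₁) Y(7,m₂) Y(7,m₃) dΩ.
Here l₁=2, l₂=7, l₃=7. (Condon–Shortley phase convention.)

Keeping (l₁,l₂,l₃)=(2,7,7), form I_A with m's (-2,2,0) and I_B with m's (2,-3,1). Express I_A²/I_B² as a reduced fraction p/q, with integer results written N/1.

28/25

Same 2,7,7: normalisation and zero-m 3j drop out of the ratio.
A: Δ: 2! 2! 12! / 17! → 1/185640; sum: t=2:+1/2419200 = 1/2419200; 3j²(2 7 7; -2 2 0) = Δ·Π!·Σ² = 27/1105  (sign -1)
B: Δ: 2! 2! 12! / 17! → 1/185640; sum: t=0:+1/3870720 = 1/3870720; 3j²(2 7 7; 2 -3 1) = Δ·Π!·Σ² = 135/6188  (sign +1)
I_A²/I_B² = (27/1105)/(135/6188) = 28/25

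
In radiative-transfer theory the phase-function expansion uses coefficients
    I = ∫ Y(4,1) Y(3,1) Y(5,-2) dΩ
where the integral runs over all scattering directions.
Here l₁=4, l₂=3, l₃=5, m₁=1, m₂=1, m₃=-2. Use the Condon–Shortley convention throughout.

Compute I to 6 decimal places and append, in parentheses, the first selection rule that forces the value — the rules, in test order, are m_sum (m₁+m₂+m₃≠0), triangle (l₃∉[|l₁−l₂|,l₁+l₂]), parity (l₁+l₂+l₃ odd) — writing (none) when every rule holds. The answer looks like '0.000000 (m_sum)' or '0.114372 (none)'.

0.148044 (none)

Checks pass: Σm=0; 12 even; l₃=5∈[1,7].
(2·4+1)(2·3+1)(2·5+1) = 693
Δ: 2! 6! 4! / 13! → 1/180180
sum: t=0:+1/576 t=1:−1/144 t=2:+1/576 = -1/288
3j²(4 3 5; 0 0 0) = Δ·Π!·Σ² = 20/1001  (sign +1)
sum: t=0:+1/1728 t=1:−1/288 t=2:+1/960 = -1/540
3j²(4 3 5; 1 1 -2) = Δ·Π!·Σ² = 128/6435  (sign +1)
combine: 4πI² = 693·20/1001·128/6435 = 512/1859
take √, sign +1: I = 0.14804384
No selection rule forces the value: the integral is nonzero (none).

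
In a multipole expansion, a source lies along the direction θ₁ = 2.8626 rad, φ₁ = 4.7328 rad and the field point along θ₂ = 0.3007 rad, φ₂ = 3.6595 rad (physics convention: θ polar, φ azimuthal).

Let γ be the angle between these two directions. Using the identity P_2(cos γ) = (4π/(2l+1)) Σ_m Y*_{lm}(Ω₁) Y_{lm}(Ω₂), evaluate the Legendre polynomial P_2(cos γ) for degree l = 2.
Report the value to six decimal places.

Summing Y*_{l m}(θ₁,φ₁)·Y_{l m}(θ₂,φ₂) over m ∈ [−2, 2]; prefactor 4π/(2·2+1) = 2.513274:
  term(m=-2) = -0.00054 + 0.00083j   from Y*(Ω₁)=-0.02927 - 0.00120j, Y(Ω₂)=0.01728 - 0.02915j
  term(m=-1) = -0.02133 - 0.03928j   from Y*(Ω₁)=-0.00417 + 0.20448j, Y(Ω₂)=-0.18989 + 0.10820j
  term(m=+0) = 0.30622 + 0.00000j   from Y*(Ω₁)=0.55903 + 0.00000j, Y(Ω₂)=0.54778 + 0.00000j
  term(m=+1) = -0.02133 + 0.03928j   from Y*(Ω₁)=0.00417 + 0.20448j, Y(Ω₂)=0.18989 + 0.10820j
  term(m=+2) = -0.00054 - 0.00083j   from Y*(Ω₁)=-0.02927 + 0.00120j, Y(Ω₂)=0.01728 + 0.02915j
Σ over m = 0.26248 + 0.00000j; ×(4π/5) → 0.65968 + 0.00000j. Real part: 0.659679

0.659679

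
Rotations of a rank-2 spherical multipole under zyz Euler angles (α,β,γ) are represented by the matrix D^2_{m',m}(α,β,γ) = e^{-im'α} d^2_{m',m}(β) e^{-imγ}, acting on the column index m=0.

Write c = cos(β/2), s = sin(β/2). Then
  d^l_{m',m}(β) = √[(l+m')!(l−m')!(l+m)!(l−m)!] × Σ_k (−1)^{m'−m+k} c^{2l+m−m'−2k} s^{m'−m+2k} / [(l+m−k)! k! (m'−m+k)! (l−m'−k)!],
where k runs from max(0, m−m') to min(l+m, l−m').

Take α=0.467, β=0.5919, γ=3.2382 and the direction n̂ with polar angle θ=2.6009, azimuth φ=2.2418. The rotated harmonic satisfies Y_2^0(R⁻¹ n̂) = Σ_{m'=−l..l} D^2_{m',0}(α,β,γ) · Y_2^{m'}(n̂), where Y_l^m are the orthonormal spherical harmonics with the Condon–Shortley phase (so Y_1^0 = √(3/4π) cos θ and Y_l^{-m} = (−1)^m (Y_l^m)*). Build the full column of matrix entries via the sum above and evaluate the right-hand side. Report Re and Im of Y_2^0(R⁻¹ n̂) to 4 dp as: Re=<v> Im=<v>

Need the full column D^2_{m',0} for m'=−2..2 at α=0.4670, β=0.5919, γ=3.2382.
cos(β/2)=0.956526, sin(β/2)=0.291649
d^2_{-2,0}: single k=2 term ⇒ +0.190629;  D = +0.113352+0.153267i
d^2_{-1,0}: k∈[1..2] ⇒ +0.625209 -0.058124 = +0.567086;  D = +0.506364+0.255307i
d^2_{0,0}: k∈[0..2] ⇒ +0.837117 -0.311296 +0.007235 = +0.533056;  D = +0.533056+0.000000i
d^2_{1,0}: k∈[0..1] ⇒ -0.625209 +0.058124 = -0.567086;  D = -0.506364+0.255307i
d^2_{2,0}: single k=0 term ⇒ +0.190629;  D = +0.113352-0.153267i
Y_2^{m'}(θ=2.6009,φ=2.2418) and Σ D·Y over m':
  (+0.1134+0.1533i)·(-0.0232+0.0997i)  (+0.5064+0.2553i)·(+0.2120+0.2670i)  (+0.5331+0.0000i)·(+0.3801+0.0000i)  (-0.5064+0.2553i)·(-0.2120+0.2670i)  (+0.1134-0.1533i)·(-0.0232-0.0997i)
Y_2^0(R⁻¹ n̂) = +0.245134-0.000000i

Re=0.2451 Im=0.0000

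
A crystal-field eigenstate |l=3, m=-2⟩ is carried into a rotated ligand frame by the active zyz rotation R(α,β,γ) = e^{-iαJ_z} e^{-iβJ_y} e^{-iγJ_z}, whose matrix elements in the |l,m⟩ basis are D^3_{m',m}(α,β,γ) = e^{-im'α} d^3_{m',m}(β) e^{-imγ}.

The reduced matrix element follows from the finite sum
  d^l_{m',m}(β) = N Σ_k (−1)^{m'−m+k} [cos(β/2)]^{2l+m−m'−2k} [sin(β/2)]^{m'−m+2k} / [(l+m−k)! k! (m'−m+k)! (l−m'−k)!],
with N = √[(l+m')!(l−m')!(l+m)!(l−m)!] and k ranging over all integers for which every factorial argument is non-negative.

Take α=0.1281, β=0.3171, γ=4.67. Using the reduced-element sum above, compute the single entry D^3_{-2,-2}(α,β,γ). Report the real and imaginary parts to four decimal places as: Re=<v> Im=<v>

Re=-0.7967 Im=-0.1379

Split into d^3_{-2,-2}(β=0.3171) × two z-phases.
Half-angle: c=0.987457, s=0.157887. N=√(1·120·1·120)=120.000000
k∈{0,1} keeps every argument non-negative
  k=0: (−1)^0·120.0000/(120)·0.9875^6·0.1579^0 = +0.927064
  k=1: (−1)^1·120.0000/(24)·0.9875^4·0.1579^2 = -0.118504
d^3_{-2,-2}(0.3171) = +0.927064 -0.118504 = +0.808560
Phases: e^{-i·(-2)·0.1281}=+0.967360+0.253406i, e^{-i·(-2)·4.6700}=-0.996409+0.084676i ⇒ D=-0.796709-0.137927i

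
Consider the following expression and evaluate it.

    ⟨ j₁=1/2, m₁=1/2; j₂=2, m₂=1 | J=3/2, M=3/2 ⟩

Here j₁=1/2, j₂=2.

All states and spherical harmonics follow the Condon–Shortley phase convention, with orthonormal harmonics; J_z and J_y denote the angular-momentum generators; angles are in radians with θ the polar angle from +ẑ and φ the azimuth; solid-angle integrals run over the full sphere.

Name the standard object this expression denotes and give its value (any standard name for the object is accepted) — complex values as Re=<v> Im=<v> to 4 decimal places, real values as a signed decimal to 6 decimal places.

This is a Clebsch–Gordan (vector-coupling) coefficient.
triangle: 1!×0!×3!/5! = 6/120
(j±m)!: 1!×0!×3!×1!×3!×0! = 36
prefactor² = (2J+1)×Δ×N² = 36/5
  k=0: +1/(0!×1!×0!×3!×0!×0!) = 1/6
Σ = 1/6  ⇒  CG² = 36/5×(1/6)² = 1/5
CG = +√(1/5) = +0.447214

Clebsch–Gordan coefficient, +√(1/5) ≈ +0.447214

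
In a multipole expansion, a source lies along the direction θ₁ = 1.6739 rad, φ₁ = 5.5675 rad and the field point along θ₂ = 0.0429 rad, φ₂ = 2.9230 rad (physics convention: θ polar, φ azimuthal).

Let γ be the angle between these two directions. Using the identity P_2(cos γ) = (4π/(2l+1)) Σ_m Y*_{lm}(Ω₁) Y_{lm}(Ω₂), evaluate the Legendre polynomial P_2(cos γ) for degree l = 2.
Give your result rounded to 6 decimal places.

Term-by-term m-sum for l=2 (normalisation 4π/5 = 2.513274):
  term(m=-2) = (0.000148, -0.000228)   from Y*(Ω₁)=(0.053114, -0.378474), Y(Ω₂)=(0.000644, 0.000301)
  term(m=-1) = (0.002301, -0.001248)   from Y*(Ω₁)=(-0.059684, 0.051893), Y(Ω₂)=(-0.032314, -0.007178)
  term(m=+0) = (-0.192090, -0.000000)   from Y*(Ω₁)=(-0.305369, -0.000000), Y(Ω₂)=(0.629043, 0.000000)
  term(m=+1) = (0.002301, 0.001248)   from Y*(Ω₁)=(0.059684, 0.051893), Y(Ω₂)=(0.032314, -0.007178)
  term(m=+2) = (0.000148, 0.000228)   from Y*(Ω₁)=(0.053114, 0.378474), Y(Ω₂)=(0.000644, -0.000301)
Total Σ_m = (-0.187192, 0.000000). Multiply by 2.513274: (-0.470464, 0.000000). P_2(cos γ) = -0.470464

-0.470464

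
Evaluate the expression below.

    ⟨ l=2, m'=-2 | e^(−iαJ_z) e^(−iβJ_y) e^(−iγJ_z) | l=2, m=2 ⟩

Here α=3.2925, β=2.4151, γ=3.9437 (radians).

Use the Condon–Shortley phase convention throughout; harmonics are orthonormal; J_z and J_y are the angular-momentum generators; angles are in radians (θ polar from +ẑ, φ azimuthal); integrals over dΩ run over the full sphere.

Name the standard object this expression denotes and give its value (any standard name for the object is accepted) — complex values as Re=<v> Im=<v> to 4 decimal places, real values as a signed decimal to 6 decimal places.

This is a Wigner D-matrix element — the rotation-matrix element ⟨l m'| R(α,β,γ) |l m⟩ in the angular-momentum basis.
First d^2_{-2,2}(β=2.4151), then the phase factors e^{-i(-2)α} and e^{-i(2)γ}:
Half-angle: c=0.355311, s=0.934748. N=√(1·24·24·1)=24.000000
Admissible k: 4..4 (factorial args all ≥0)
  k=4: (−1)^0·24.0000/(24)·0.3553^0·0.9347^4 = +0.763447
d^2_{-2,2}(2.4151) = +0.763447
D = (+0.954799+0.297253i)·(+0.763447)·(-0.033412-0.999442i) = +0.202455-0.736113i

Wigner D-matrix element, Re=0.2025 Im=-0.7361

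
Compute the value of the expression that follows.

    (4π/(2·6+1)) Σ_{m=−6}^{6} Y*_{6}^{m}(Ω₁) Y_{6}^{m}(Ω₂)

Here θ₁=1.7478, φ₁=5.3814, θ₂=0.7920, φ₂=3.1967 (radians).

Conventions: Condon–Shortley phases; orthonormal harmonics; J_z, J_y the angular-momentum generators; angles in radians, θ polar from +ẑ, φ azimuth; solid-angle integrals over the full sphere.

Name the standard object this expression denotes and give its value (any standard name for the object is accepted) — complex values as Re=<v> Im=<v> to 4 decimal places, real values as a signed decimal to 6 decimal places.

This sum is the spherical-harmonic addition theorem: it equals the Legendre polynomial P_l(cos γ) of the angle γ between the two directions.
Expand P_6 via completeness: Σ_{m} conj(Y_{6,m}) at Ω₁ times Y_{6,m} at Ω₂ —
  m=-6: (0.282589, 0.336645) × (0.059407, -0.020391) = (0.023652, 0.014237)  (running Σ = (0.023652, 0.014237))
  m=-5: (0.055032, -0.266734) × (-0.206624, 0.058418) = (0.004211, 0.058328)  (running Σ = (0.027864, 0.072565))
  m=-4: (0.197256, -0.099097) × (0.395589, -0.088640) = (0.069248, -0.056686)  (running Σ = (0.097112, 0.015879))
  m=-3: (-0.263658, -0.122915) × (-0.395017, 0.065907) = (0.112251, 0.031177)  (running Σ = (0.209362, 0.047055))
  m=-2: (-0.034482, -0.145449) × (0.024995, -0.002766) = (-0.001264, -0.003540)  (running Σ = (0.208098, 0.043515))
  m=-1: (-0.181650, 0.229749) × (0.363677, -0.020062) = (-0.061453, 0.087199)  (running Σ = (0.146645, 0.130714))
  m=0: (-0.129710, -0.000000) × (-0.135471, 0.000000) = (0.017572, 0.000000)  (running Σ = (0.164217, 0.130714))
  m=1: (0.181650, 0.229749) × (-0.363677, -0.020062) = (-0.061453, -0.087199)  (running Σ = (0.102764, 0.043515))
  m=2: (-0.034482, 0.145449) × (0.024995, 0.002766) = (-0.001264, 0.003540)  (running Σ = (0.101500, 0.047055))
  m=3: (0.263658, -0.122915) × (0.395017, 0.065907) = (0.112251, -0.031177)  (running Σ = (0.213751, 0.015879))
  m=4: (0.197256, 0.099097) × (0.395589, 0.088640) = (0.069248, 0.056686)  (running Σ = (0.282999, 0.072565))
  m=5: (-0.055032, -0.266734) × (0.206624, 0.058418) = (0.004211, -0.058328)  (running Σ = (0.287210, 0.014237))
  m=6: (0.282589, -0.336645) × (0.059407, 0.020391) = (0.023652, -0.014237)  (running Σ = (0.310863, -0.000000))
Σ over m = (0.310863, -0.000000); ×(4π/13) → (0.300494, -0.000000). Real part: 0.300494

Legendre polynomial (addition theorem), +0.300494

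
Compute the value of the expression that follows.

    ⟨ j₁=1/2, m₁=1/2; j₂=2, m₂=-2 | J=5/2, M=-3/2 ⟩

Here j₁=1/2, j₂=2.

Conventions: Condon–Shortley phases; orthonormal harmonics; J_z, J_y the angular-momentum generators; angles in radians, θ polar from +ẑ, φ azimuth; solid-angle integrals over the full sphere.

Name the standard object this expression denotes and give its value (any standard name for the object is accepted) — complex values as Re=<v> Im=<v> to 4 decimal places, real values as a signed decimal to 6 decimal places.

This is a Clebsch–Gordan (vector-coupling) coefficient.
triangle: 0!*1!*4!/6! = 24/720
(j±m)!: 1!*0!*0!*4!*1!*4! = 576
prefactor² = (2J+1)*Δ*N² = 576/5
  k=0: +1/(0!*0!*0!*0!*1!*4!) = 1/24
Σ = 1/24  ⇒  CG² = 576/5*(1/24)² = 1/5
CG = +√(1/5) = +0.447214

Clebsch–Gordan coefficient, +√(1/5) ≈ +0.447214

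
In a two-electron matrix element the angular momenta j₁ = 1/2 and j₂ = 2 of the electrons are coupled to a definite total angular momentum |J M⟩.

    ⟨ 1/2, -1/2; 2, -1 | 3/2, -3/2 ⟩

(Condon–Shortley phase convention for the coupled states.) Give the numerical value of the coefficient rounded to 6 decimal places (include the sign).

-0.447214  (= −√(1/5))

triangle: 1!*0!*3!/5! = 6/120
(j±m)!: 0!*1!*1!*3!*0!*3! = 36
prefactor² = (2J+1)*Δ*N² = 36/5
  k=1: −1/(1!*0!*0!*0!*0!*3!) = -1/6
Σ = -1/6  ⇒  CG² = 36/5*(-1/6)² = 1/5
CG = −√(1/5) = -0.447214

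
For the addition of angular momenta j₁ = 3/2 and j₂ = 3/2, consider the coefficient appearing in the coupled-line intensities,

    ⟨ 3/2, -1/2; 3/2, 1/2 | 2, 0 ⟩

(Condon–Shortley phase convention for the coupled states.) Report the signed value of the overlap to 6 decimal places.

√[5·1!2!2!/6! · 1!2!2!1!2!2!] = √(4/9)
  +(−1)^0/∏(0,1,2,2,0,0)! = 1/4  (running 1/4)
  +(−1)^1/∏(1,0,1,1,1,1)! = -1  (running -3/4)
⟨..|..⟩ = √(4/9)·(-3/4) = -0.500000

-0.500000  (= −√(1/4))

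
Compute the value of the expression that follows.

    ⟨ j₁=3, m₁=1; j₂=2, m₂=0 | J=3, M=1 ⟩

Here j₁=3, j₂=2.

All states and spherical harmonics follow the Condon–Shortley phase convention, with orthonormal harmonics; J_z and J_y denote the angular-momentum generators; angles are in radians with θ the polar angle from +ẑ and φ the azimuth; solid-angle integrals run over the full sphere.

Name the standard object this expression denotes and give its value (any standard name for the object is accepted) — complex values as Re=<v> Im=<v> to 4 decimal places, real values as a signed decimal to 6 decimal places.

This is a Clebsch–Gordan (vector-coupling) coefficient.
j₁+j₂−J=2  J+j₁−j₂=4  J−j₁+j₂=2  j₁+j₂+J+1=9
(j₁±m₁, j₂±m₂, J±M) = (4,2,2,2,4,2)
P² = 256/15
sum k=0..2:
  [0] +1/16 = 1/16
  [1] −1/6 = -1/6
  [2] +1/96 = 1/96
S = -3/32
C² = P²·S² = 3/20 ; C = -0.387298

Clebsch–Gordan coefficient, −√(3/20) ≈ -0.387298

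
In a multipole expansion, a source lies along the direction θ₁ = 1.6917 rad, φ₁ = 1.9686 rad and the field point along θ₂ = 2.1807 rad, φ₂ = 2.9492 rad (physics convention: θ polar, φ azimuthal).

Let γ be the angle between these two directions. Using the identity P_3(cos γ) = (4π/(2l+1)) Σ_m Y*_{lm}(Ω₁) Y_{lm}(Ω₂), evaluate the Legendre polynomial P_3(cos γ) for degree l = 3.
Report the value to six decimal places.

Term-by-term m-sum for l=3 (normalisation 4π/7 = 1.795196):
  [-3]  conj(Y_{3,-3})(Ω₁) = +0.379432-0.150401i ; Y_{3,-3}(Ω₂) = -0.192569-0.125390i ; Δ = -0.091926-0.018614i
  [-2]  conj(Y_{3,-2})(Ω₁) = +0.085009+0.086763i ; Y_{3,-2}(Ω₂) = -0.364565-0.147639i ; Δ = -0.018182-0.044182i
  [-1]  conj(Y_{3,-1})(Ω₁) = +0.115245-0.274257i ; Y_{3,-1}(Ω₂) = -0.166528-0.032440i ; Δ = -0.028088+0.041933i
  [+0]  conj(Y_{3,0})(Ω₁) = +0.131752-0.000000i ; Y_{3,0}(Ω₂) = +0.290609+0.000000i ; Δ = +0.038288+0.000000i
  [+1]  conj(Y_{3,1})(Ω₁) = -0.115245-0.274257i ; Y_{3,1}(Ω₂) = +0.166528-0.032440i ; Δ = -0.028088-0.041933i
  [+2]  conj(Y_{3,2})(Ω₁) = +0.085009-0.086763i ; Y_{3,2}(Ω₂) = -0.364565+0.147639i ; Δ = -0.018182+0.044182i
  [+3]  conj(Y_{3,3})(Ω₁) = -0.379432-0.150401i ; Y_{3,3}(Ω₂) = +0.192569-0.125390i ; Δ = -0.091926+0.018614i
Total Σ_m = -0.238103+0.000000i. Multiply by 1.795196: -0.427442+0.000000i. P_3(cos γ) = -0.427442

-0.427442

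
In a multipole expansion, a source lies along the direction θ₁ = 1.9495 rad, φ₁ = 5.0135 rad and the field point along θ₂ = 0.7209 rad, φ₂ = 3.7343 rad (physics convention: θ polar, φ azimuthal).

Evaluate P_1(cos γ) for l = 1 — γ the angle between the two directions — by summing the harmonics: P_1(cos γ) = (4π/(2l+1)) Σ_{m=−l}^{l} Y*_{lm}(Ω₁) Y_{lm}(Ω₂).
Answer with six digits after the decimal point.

-0.101425

Addition theorem: P_1(cos γ) = (4π/3) Σ_m Y*_{lm}(Ω₁) Y_{lm}(Ω₂), m = −1…1:
  [-1]  conj(Y_{1,-1})(Ω₁) = (0.095207, -0.306571) ; Y_{1,-1}(Ω₂) = (-0.189150, 0.127389) ; Δ = (0.021045, 0.070116)
  [+0]  conj(Y_{1,0})(Ω₁) = (-0.180644, -0.000000) ; Y_{1,0}(Ω₂) = (0.367044, 0.000000) ; Δ = (-0.066304, -0.000000)
  [+1]  conj(Y_{1,1})(Ω₁) = (-0.095207, -0.306571) ; Y_{1,1}(Ω₂) = (0.189150, 0.127389) ; Δ = (0.021045, -0.070116)
Total Σ_m = (-0.024213, 0.000000). Multiply by 4.188790: (-0.101425, 0.000000). P_1(cos γ) = -0.101425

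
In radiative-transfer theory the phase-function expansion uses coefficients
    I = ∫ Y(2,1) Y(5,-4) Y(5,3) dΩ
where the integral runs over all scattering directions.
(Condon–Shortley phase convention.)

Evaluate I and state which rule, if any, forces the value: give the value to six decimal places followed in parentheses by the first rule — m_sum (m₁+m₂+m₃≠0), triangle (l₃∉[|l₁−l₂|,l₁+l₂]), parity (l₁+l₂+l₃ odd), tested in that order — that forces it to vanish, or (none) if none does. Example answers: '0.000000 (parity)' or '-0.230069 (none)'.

Rules hold: Σm=0, L=12 even, 3≤5≤7.
N = 5·11·11 = 605
Δ = 2!·2!·8!/13! = 1/38610
Racah Σ t=0..2: t=0:+1/2880 t=1:−1/576 t=2:+1/2880 = -1/960
⇒ 3j(2 5 5; 0 0 0)² = 10/429, sgn +1
Racah Σ t=0..1: t=0:+1/10080 t=1:−1/80640 = 1/11520
⇒ 3j(2 5 5; 1 -4 3)² = 49/1430, sgn +1
4πI² = N·(3j₀)²·(3jₘ)² = 245/507
I = +1·√(0.483235/4π) = 0.19609844
No selection rule forces the value: the integral is nonzero (none).

0.196098 (none)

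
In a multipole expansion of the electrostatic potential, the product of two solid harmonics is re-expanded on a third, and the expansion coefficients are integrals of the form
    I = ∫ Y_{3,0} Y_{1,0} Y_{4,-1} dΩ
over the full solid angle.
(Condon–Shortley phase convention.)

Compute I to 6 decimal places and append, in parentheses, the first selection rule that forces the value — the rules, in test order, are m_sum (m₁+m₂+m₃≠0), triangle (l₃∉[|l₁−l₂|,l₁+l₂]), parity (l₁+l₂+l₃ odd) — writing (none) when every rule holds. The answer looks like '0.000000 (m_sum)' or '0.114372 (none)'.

0.000000 (m_sum)

Σmᵢ = -1 ≠ 0, so the φ-integral vanishes; I = 0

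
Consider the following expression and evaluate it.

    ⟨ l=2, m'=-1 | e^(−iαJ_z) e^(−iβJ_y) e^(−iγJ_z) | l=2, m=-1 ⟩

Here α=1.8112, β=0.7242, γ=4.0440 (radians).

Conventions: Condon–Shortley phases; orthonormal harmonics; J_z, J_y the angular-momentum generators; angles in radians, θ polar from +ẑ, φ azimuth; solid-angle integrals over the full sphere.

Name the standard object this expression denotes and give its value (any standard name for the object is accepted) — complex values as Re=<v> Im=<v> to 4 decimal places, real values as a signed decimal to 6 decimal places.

Wigner D-matrix element, Re=0.3963 Im=-0.1808

This is a Wigner D-matrix element — the rotation-matrix element ⟨l m'| R(α,β,γ) |l m⟩ in the angular-momentum basis.
First d^2_{-1,-1}(β=0.7242), then the phase factors e^{-i(-1)α} and e^{-i(-1)γ}:
With c≡cos(β/2)=0.935155 and s≡sin(β/2)=0.354239, N=[1·6·1·6]^{1/2}=6.000000
The bounds max(0,m−m')=0 and min(l+m,l−m')=1 give 2 terms
  k=0: (−1)^0·6.0000/(6)·0.9352^4·0.3542^0 = +0.764776
  k=1: (−1)^1·6.0000/(2)·0.9352^2·0.3542^2 = -0.329216
d^2_{-1,-1}(0.7242) = +0.764776 -0.329216 = +0.435560
Attach z-rotation phases: D = e^{-i(-1)(1.8112)}·(+0.435560)·e^{-i(-1)(4.0440)} = +0.396274-0.180774i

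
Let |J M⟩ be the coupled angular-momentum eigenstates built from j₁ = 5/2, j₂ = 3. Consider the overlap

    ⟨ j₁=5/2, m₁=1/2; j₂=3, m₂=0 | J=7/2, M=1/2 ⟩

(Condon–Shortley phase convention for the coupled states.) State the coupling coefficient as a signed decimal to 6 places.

-0.436436

j₁+j₂−J=2  J+j₁−j₂=3  J−j₁+j₂=4  j₁+j₂+J+1=10
(j₁±m₁, j₂±m₂, J±M) = (3,2,3,3,4,3)
P² = 6912/175
sum k=0..2:
  [0] +1/24 = 1/24
  [1] −1/8 = -1/8
  [2] +1/72 = 1/72
S = -5/72
C² = P²·S² = 4/21 ; C = -0.436436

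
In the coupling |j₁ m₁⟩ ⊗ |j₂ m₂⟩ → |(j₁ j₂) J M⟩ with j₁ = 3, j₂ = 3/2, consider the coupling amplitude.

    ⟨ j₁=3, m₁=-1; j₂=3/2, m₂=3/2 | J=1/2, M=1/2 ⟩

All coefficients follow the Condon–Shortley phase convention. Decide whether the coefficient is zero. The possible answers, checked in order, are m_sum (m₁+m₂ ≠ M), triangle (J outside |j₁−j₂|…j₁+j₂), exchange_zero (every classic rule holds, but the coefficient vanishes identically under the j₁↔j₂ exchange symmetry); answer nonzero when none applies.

m-sum: m₁+m₂ = -1+3/2 = 1/2, M = 1/2  ✓
triangle: need |j₁−j₂| ≤ J ≤ j₁+j₂, i.e. J ∈ [3/2, 9/2]; J = 1/2 is outside ✗ ⇒ coefficient is 0

triangle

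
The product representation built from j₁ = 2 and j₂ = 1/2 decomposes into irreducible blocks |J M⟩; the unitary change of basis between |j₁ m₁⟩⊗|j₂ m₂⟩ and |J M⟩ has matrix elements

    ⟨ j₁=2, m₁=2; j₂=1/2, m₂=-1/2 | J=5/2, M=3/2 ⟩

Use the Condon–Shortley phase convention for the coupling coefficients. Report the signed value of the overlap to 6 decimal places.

√[6·0!4!1!/6! · 4!0!0!1!4!1!] = √(576/5)
  +(−1)^0/∏(0,0,0,0,4,1)! = 1/24  (running 1/24)
⟨..|..⟩ = √(576/5)·(1/24) = +0.447214

+0.447214  (= +√(1/5))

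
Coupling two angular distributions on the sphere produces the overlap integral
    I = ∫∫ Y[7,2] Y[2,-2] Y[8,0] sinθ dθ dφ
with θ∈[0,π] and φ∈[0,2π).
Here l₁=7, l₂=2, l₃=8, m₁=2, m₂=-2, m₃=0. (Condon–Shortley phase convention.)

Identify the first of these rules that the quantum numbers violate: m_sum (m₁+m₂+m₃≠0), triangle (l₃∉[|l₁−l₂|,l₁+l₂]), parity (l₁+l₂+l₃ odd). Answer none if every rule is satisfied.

parity

Σmᵢ = 0  ✓
l₃∈[|l₁−l₂|,l₁+l₂]=[5,9], have l₃=8  ✓
Σlᵢ = 17 ⇒ odd  ✗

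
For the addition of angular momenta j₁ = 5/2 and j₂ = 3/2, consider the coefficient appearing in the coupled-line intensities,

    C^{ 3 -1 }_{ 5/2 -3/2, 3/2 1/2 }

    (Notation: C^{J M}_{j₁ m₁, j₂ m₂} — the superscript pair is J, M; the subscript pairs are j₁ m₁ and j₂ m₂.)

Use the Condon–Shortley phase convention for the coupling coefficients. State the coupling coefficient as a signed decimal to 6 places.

-0.639010

√[7·1!4!2!/8! · 1!4!2!1!2!4!] = √(96/5)
  +(−1)^0/∏(0,1,4,2,0,0)! = 1/48  (running 1/48)
  +(−1)^1/∏(1,0,3,1,1,1)! = -1/6  (running -7/48)
⟨..|..⟩ = √(96/5)·(-7/48) = -0.639010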